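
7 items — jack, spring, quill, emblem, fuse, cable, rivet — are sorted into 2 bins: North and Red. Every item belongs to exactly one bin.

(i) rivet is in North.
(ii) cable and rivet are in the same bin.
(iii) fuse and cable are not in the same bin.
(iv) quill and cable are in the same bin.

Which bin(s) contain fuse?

fuse: Red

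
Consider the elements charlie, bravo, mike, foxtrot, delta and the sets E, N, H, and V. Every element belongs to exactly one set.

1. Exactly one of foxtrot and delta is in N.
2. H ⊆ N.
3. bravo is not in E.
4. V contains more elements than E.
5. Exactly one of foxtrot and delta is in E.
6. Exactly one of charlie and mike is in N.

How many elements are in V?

2

From (3): bravo ∉ E.
Suppose charlie ∈ E: no assignment then satisfies all the clues, so charlie ∉ E.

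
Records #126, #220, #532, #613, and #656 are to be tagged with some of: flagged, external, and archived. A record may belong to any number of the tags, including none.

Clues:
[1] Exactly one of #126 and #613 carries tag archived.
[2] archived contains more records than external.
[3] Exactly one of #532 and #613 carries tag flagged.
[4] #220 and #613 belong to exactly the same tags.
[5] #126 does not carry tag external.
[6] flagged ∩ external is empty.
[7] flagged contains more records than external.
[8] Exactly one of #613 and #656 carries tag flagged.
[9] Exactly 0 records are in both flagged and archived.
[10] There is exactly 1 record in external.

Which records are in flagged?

flagged = {#220, #613}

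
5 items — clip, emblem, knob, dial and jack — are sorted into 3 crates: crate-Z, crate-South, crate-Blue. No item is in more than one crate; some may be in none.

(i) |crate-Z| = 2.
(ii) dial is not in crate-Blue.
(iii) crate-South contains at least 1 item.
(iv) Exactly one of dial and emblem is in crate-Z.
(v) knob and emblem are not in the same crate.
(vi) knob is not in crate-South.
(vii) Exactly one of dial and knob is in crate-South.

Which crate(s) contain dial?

dial: crate-South

From (ii): dial ∉ crate-Blue.
From (vi): knob ∉ crate-South.
(vii) (exactly one): dial ∈ crate-South.
(iv) (exactly one): emblem ∈ crate-Z.
(v): knob ∉ crate-Z.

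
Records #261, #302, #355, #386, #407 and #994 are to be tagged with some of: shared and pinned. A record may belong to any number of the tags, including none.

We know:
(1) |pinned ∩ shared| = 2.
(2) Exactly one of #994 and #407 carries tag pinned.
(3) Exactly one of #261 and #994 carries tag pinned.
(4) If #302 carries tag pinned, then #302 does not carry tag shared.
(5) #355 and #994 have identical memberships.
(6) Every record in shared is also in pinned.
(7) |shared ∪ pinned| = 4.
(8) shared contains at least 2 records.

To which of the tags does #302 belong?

#302: pinned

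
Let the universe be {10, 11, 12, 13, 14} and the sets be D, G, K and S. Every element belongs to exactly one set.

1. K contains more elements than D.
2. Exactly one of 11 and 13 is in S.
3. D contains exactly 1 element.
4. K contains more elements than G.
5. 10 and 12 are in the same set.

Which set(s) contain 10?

10: K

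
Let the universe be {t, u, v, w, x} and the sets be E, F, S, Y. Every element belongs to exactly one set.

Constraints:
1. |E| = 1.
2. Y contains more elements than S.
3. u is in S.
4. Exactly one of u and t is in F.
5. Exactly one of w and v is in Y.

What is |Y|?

2

From (3): u ∈ S.
(4) (exactly one): t ∈ F.
Suppose v ∈ F: no assignment then satisfies all the clues, so v ∉ F.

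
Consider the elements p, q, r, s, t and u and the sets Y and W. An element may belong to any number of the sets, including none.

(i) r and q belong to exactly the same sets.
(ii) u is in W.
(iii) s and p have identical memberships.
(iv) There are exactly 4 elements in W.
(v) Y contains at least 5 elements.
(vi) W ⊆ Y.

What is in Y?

From (ii): u ∈ W.
(vi) with u ∈ W: u ∈ Y.
Suppose p ∉ Y: no assignment then satisfies all the clues, so p ∈ Y.

Y = {p, q, r, s, t, u}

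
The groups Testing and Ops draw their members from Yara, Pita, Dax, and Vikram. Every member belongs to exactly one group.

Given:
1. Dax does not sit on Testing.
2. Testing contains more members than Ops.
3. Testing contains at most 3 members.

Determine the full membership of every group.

Testing = {Pita, Vikram, Yara}; Ops = {Dax}

From (1): Dax ∉ Testing.
Only one group left: Dax ∈ Ops.
Suppose Yara ∉ Testing: no assignment then satisfies all the clues, so Yara ∈ Testing.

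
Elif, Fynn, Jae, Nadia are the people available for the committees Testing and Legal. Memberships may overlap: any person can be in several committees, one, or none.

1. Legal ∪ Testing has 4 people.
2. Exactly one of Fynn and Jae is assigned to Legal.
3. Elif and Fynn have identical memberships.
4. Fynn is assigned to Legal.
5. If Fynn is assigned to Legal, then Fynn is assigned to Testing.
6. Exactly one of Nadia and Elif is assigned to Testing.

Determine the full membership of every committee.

From (4): Fynn ∈ Legal.
(2) (exactly one): Jae ∉ Legal.
(3): Elif matches Fynn: Elif ∈ Legal.
(5): Fynn ∈ Testing.
(3): Elif matches Fynn: Elif ∈ Testing.
(6) (exactly one): Nadia ∉ Testing.
Suppose Jae ∉ Testing: no assignment then satisfies all the clues, so Jae ∈ Testing.

Testing = {Elif, Fynn, Jae}; Legal = {Elif, Fynn, Nadia}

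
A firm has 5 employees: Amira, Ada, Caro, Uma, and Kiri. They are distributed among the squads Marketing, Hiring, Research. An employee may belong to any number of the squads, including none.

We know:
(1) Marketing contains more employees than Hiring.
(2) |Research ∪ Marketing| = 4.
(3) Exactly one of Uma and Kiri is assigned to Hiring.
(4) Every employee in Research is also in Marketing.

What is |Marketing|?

4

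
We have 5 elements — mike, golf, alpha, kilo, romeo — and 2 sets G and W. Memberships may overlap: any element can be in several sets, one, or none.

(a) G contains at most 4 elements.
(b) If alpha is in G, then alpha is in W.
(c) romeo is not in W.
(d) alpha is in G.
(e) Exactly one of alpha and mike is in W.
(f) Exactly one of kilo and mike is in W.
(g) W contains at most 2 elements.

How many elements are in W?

From (c): romeo ∉ W.
From (d): alpha ∈ G.
(b): alpha ∈ W.
(e) (exactly one): mike ∉ W.
(f) (exactly one): kilo ∈ W.
(g): W already has 2, so the rest are out.

2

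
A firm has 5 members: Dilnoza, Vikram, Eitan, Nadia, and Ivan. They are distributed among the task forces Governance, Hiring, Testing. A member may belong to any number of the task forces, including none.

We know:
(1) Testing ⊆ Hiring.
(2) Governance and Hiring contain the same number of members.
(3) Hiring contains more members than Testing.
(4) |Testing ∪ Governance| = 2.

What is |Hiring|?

2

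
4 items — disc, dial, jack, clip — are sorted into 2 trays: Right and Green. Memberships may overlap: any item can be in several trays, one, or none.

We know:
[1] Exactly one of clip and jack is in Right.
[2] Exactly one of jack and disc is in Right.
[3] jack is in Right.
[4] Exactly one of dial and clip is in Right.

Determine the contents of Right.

From (3): jack ∈ Right.
(1) (exactly one): clip ∉ Right.
(2) (exactly one): disc ∉ Right.
(4) (exactly one): dial ∈ Right.

Right = {dial, jack}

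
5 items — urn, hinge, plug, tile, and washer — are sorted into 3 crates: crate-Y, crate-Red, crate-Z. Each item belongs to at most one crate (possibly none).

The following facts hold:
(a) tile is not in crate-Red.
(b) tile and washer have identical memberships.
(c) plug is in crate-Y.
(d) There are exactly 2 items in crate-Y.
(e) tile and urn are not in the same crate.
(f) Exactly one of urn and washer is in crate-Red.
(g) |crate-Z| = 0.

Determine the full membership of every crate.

crate-Y = {hinge, plug}; crate-Red = {urn}; crate-Z = {}

From (a): tile ∉ crate-Red.
From (c): plug ∈ crate-Y.
(b): washer matches tile: washer ∉ crate-Red.
(f) (exactly one): urn ∈ crate-Red.
(g): crate-Z already has 0, so the rest are out.
Suppose hinge ∉ crate-Y: no assignment then satisfies all the clues, so hinge ∈ crate-Y.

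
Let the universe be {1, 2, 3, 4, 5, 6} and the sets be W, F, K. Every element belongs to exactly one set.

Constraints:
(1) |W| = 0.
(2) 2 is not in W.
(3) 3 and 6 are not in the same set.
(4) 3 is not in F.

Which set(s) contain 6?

From (2): 2 ∉ W.
From (4): 3 ∉ F.
(1): W already has 0, so the rest are out.
Only one set left: 3 ∈ K.
(3): 6 ∉ K.
Only one set left: 6 ∈ F.

6: F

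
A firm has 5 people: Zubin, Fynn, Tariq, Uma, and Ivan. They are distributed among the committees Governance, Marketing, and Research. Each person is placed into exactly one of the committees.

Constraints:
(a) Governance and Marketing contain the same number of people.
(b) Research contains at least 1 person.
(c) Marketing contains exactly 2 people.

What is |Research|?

1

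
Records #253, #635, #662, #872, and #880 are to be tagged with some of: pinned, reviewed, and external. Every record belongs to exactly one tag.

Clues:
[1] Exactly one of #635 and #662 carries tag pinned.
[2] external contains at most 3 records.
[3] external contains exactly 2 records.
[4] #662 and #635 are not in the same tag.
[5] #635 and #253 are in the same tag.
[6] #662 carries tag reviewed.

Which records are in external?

external = {#872, #880}

From (6): #662 ∈ reviewed.
(1) (exactly one): #635 ∈ pinned.
(5): #253 matches #635: #253 ∈ pinned.
(3): only 2 candidates remain for external, so all are in.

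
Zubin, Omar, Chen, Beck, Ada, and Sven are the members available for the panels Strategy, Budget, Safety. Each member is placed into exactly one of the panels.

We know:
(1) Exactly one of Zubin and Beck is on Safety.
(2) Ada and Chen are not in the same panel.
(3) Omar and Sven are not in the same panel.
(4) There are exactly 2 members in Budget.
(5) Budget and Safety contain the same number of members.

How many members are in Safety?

2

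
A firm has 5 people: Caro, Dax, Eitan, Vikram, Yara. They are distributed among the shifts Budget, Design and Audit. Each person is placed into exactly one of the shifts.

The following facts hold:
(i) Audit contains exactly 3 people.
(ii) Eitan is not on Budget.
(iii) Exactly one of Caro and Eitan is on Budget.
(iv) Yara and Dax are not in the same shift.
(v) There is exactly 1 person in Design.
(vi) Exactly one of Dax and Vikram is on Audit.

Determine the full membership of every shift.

Budget = {Caro}; Design = {Dax}; Audit = {Eitan, Vikram, Yara}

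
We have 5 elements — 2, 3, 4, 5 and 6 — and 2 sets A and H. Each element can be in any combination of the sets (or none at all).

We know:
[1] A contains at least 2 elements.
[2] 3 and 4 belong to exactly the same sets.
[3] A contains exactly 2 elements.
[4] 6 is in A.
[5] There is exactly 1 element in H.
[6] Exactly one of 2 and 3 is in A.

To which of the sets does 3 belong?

3: none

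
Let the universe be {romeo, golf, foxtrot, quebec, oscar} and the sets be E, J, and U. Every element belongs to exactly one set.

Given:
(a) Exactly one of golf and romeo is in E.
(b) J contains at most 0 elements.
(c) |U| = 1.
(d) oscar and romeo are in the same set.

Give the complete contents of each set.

E = {foxtrot, oscar, quebec, romeo}; J = {}; U = {golf}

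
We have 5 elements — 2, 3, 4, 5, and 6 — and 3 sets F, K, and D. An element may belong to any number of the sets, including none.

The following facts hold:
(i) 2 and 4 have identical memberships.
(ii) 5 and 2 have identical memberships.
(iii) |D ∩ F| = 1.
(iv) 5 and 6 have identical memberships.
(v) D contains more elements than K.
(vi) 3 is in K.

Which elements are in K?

K = {3}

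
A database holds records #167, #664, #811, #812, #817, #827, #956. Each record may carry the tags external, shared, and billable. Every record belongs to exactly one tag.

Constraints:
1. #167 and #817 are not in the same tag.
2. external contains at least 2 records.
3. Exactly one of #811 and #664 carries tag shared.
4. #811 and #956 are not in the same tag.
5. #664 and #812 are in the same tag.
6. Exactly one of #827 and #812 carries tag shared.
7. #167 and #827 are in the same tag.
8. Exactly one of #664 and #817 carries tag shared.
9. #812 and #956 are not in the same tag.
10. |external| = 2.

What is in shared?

shared = {#664, #812}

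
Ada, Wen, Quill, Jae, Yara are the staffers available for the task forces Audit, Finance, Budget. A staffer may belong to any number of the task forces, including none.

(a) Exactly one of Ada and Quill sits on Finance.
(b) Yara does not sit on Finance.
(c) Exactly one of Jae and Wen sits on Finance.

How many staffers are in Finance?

2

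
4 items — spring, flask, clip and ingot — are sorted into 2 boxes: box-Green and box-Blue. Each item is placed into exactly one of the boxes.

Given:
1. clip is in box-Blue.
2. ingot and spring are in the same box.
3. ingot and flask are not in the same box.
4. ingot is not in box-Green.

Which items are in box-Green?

From (1): clip ∈ box-Blue.
From (4): ingot ∉ box-Green.
(2): spring matches ingot: spring ∉ box-Green.
Only one box left: spring ∈ box-Blue.
Only one box left: ingot ∈ box-Blue.
(3): flask ∉ box-Blue.
Only one box left: flask ∈ box-Green.

box-Green = {flask}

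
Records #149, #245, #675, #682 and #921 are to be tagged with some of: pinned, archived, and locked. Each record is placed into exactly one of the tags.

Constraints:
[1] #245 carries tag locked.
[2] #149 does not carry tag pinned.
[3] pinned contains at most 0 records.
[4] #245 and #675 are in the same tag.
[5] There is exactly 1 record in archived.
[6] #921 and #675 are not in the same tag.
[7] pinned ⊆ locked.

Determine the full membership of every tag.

From (1): #245 ∈ locked.
From (2): #149 ∉ pinned.
(3): pinned already has 0, so the rest are out.
(4): #675 matches #245: #675 ∉ archived.
(4): #675 matches #245: #675 ∈ locked.
(6): #921 ∉ locked.
Only one tag left: #921 ∈ archived.
(5): archived already has 1, so the rest are out.
Only one tag left: #149 ∈ locked.
Only one tag left: #682 ∈ locked.

pinned = {}; archived = {#921}; locked = {#149, #245, #675, #682}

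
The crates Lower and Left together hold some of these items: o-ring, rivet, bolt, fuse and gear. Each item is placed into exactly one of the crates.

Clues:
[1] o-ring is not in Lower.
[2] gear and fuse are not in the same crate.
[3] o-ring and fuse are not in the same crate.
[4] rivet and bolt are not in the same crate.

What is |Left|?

3

From (1): o-ring ∉ Lower.
Only one crate left: o-ring ∈ Left.
(3): fuse ∉ Left.
Only one crate left: fuse ∈ Lower.
(2): gear ∉ Lower.
Only one crate left: gear ∈ Left.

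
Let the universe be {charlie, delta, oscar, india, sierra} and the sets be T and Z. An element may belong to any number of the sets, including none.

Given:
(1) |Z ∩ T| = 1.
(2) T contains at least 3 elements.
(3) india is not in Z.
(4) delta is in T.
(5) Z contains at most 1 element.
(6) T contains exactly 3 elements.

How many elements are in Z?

1

From (3): india ∉ Z.
From (4): delta ∈ T.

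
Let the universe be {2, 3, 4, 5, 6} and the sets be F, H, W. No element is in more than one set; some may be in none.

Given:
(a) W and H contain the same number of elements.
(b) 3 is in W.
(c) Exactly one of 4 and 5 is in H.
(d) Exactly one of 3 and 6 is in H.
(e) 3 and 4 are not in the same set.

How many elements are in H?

2

From (b): 3 ∈ W.
(d) (exactly one): 6 ∈ H.
(e): 4 ∉ W.
Suppose 2 ∈ H: no assignment then satisfies all the clues, so 2 ∉ H.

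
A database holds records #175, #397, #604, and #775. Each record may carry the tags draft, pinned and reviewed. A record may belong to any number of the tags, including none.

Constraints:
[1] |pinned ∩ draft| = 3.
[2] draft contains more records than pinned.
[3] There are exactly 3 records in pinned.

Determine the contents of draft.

draft = {#175, #397, #604, #775}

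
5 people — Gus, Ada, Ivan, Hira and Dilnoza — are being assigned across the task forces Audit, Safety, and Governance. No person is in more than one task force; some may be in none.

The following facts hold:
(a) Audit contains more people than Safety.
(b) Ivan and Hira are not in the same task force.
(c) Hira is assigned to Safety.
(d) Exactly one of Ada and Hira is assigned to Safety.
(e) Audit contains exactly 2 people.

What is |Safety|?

1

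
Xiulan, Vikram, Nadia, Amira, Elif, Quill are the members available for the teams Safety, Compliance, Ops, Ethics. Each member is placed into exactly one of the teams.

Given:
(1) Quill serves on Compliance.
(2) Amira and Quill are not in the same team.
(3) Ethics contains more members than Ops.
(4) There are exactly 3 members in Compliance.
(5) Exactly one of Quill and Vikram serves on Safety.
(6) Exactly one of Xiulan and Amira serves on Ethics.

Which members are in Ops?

Ops = {}

From (1): Quill ∈ Compliance.
(2): Amira ∉ Compliance.
(5) (exactly one): Vikram ∈ Safety.
Suppose Xiulan ∈ Ops: no assignment then satisfies all the clues, so Xiulan ∉ Ops.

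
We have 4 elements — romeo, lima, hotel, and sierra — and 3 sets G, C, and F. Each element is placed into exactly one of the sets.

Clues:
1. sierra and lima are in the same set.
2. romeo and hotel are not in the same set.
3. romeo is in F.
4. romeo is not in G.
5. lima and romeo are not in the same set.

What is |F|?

1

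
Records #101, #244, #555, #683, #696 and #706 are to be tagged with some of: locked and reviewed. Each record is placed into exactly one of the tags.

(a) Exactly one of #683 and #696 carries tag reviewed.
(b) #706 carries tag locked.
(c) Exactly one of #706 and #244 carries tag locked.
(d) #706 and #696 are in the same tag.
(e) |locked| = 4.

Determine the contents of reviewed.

From (b): #706 ∈ locked.
(c) (exactly one): #244 ∉ locked.
(d): #696 matches #706: #696 ∈ locked.
Only one tag left: #244 ∈ reviewed.
(a) (exactly one): #683 ∈ reviewed.
(e): only 4 candidates remain for locked, so all are in.

reviewed = {#244, #683}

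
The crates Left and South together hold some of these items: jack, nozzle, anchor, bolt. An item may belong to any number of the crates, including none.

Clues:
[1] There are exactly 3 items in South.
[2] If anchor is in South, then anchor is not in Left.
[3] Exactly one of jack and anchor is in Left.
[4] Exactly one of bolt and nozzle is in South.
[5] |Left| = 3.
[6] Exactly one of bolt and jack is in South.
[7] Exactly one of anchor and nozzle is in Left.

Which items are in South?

South = {anchor, jack, nozzle}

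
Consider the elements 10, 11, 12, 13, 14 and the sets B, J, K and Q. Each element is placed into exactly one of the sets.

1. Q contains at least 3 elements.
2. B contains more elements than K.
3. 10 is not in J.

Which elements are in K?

K = {}

From (3): 10 ∉ J.
Suppose 10 ∈ K: no assignment then satisfies all the clues, so 10 ∉ K.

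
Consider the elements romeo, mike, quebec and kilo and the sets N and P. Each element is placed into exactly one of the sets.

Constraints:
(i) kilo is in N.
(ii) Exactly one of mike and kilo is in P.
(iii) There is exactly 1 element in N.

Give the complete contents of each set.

N = {kilo}; P = {mike, quebec, romeo}

From (i): kilo ∈ N.
(ii) (exactly one): mike ∈ P.
(iii): N already has 1, so the rest are out.
Only one set left: romeo ∈ P.
Only one set left: quebec ∈ P.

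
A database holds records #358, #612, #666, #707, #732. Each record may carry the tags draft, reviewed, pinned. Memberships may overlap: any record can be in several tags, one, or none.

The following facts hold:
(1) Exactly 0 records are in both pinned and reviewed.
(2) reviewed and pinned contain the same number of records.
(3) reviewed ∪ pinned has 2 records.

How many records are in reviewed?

1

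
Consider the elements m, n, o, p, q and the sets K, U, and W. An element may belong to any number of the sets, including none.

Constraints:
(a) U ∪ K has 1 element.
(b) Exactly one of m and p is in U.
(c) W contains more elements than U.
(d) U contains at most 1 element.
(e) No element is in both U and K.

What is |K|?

0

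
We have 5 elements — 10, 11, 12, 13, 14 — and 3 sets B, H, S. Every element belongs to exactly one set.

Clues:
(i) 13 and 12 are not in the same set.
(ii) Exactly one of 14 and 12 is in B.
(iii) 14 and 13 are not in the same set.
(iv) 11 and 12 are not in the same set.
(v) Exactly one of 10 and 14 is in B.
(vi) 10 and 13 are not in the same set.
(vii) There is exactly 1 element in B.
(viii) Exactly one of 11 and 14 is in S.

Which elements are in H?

H = {10, 12}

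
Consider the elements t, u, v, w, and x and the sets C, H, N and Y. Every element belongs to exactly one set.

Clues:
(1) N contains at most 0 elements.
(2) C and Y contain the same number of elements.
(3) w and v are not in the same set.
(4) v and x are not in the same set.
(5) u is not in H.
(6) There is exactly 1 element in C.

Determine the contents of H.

H = {t, w, x}

From (5): u ∉ H.
(1): N already has 0, so the rest are out.
Suppose t ∉ H: no assignment then satisfies all the clues, so t ∈ H.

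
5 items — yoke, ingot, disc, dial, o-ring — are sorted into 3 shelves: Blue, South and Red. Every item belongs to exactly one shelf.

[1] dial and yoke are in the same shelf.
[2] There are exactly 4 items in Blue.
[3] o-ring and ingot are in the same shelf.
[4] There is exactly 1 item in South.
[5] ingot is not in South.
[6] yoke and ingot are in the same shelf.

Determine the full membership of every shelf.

Blue = {dial, ingot, o-ring, yoke}; South = {disc}; Red = {}

From (5): ingot ∉ South.
(3): o-ring matches ingot: o-ring ∉ South.
(6): yoke matches ingot: yoke ∉ South.
(1): dial matches yoke: dial ∉ South.
(4): only 1 candidates remain for South, so all are in.
(2): only 4 candidates remain for Blue, so all are in.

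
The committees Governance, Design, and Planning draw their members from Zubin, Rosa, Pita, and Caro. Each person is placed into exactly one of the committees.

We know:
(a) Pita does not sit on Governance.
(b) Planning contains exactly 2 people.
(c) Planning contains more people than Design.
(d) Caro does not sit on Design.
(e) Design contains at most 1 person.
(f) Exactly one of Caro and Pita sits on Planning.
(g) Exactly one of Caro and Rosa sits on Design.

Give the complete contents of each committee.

Governance = {Caro}; Design = {Rosa}; Planning = {Pita, Zubin}

From (a): Pita ∉ Governance.
From (d): Caro ∉ Design.
(g) (exactly one): Rosa ∈ Design.
(e): Design already has 1, so the rest are out.
Only one committee left: Pita ∈ Planning.
(f) (exactly one): Caro ∉ Planning.
Only one committee left: Caro ∈ Governance.
(b): only 2 candidates remain for Planning, so all are in.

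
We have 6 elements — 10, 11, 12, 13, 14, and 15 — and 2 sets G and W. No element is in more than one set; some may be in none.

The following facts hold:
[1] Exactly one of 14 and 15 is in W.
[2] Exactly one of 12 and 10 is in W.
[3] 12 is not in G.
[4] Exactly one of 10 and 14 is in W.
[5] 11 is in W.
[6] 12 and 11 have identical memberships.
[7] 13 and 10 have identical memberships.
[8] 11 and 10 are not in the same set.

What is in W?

From (3): 12 ∉ G.
From (5): 11 ∈ W.
(6): 12 matches 11: 12 ∈ W.
(8): 10 ∉ W.
(4) (exactly one): 14 ∈ W.
(7): 13 matches 10: 13 ∉ W.
(1) (exactly one): 15 ∉ W.

W = {11, 12, 14}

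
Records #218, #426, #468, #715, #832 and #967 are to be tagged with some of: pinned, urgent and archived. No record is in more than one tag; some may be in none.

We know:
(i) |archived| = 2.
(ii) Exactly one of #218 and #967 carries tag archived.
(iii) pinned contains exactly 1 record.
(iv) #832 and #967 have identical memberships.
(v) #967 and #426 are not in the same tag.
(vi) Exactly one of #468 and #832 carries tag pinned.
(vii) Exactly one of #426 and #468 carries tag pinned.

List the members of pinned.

pinned = {#468}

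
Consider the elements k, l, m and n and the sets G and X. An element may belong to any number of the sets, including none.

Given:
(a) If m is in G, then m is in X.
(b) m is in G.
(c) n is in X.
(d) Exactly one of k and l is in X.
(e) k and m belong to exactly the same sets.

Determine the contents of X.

From (b): m ∈ G.
From (c): n ∈ X.
(a): m ∈ X.
(e): k matches m: k ∈ G.
(e): k matches m: k ∈ X.
(d) (exactly one): l ∉ X.

X = {k, m, n}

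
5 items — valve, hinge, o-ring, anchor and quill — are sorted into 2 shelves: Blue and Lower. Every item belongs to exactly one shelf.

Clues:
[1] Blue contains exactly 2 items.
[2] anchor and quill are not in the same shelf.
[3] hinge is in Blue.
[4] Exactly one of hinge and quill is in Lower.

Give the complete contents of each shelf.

Blue = {anchor, hinge}; Lower = {o-ring, quill, valve}

From (3): hinge ∈ Blue.
(4) (exactly one): quill ∈ Lower.
(2): anchor ∉ Lower.
Only one shelf left: anchor ∈ Blue.
(1): Blue already has 2, so the rest are out.
Only one shelf left: valve ∈ Lower.
Only one shelf left: o-ring ∈ Lower.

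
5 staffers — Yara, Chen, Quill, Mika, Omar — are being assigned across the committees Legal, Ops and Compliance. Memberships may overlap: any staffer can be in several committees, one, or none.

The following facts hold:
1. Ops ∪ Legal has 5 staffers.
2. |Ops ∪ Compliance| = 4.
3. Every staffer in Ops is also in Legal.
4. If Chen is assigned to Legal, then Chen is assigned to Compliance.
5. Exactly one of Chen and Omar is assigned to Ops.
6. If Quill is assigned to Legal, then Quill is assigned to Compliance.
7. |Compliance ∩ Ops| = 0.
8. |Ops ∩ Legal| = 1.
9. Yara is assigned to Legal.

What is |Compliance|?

3

From (9): Yara ∈ Legal.
Suppose Yara ∈ Ops: no assignment then satisfies all the clues, so Yara ∉ Ops.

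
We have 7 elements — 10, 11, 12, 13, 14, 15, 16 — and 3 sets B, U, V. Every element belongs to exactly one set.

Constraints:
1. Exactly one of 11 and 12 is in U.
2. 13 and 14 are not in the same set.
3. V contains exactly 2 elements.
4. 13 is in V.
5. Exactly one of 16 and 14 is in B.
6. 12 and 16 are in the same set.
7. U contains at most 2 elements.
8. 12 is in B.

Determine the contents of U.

U = {11, 14}

From (4): 13 ∈ V.
From (8): 12 ∈ B.
(1) (exactly one): 11 ∈ U.
(2): 14 ∉ V.
(6): 16 matches 12: 16 ∈ B.
(5) (exactly one): 14 ∉ B.
Only one set left: 14 ∈ U.
(7): U already has 2, so the rest are out.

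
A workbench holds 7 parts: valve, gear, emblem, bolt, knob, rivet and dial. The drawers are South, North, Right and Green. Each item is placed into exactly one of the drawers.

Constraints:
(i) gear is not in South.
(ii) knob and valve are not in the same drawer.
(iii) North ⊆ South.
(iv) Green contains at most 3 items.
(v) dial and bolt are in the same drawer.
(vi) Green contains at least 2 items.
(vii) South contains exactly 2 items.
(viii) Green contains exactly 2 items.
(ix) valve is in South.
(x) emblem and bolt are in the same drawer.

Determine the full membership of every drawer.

South = {rivet, valve}; North = {}; Right = {bolt, dial, emblem}; Green = {gear, knob}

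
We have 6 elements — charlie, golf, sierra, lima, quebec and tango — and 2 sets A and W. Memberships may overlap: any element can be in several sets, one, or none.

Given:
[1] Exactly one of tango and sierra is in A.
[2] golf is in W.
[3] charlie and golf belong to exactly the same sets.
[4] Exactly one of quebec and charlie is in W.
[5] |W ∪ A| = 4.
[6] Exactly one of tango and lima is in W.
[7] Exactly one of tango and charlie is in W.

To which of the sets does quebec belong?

quebec: none

From (2): golf ∈ W.
(3): charlie matches golf: charlie ∈ W.
(4) (exactly one): quebec ∉ W.
(7) (exactly one): tango ∉ W.
(6) (exactly one): lima ∈ W.
Suppose quebec ∈ A: no assignment then satisfies all the clues, so quebec ∉ A.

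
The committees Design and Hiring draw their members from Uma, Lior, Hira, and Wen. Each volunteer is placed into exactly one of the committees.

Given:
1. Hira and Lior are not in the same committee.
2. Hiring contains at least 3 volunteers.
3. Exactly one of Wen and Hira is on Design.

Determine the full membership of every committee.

Design = {Hira}; Hiring = {Lior, Uma, Wen}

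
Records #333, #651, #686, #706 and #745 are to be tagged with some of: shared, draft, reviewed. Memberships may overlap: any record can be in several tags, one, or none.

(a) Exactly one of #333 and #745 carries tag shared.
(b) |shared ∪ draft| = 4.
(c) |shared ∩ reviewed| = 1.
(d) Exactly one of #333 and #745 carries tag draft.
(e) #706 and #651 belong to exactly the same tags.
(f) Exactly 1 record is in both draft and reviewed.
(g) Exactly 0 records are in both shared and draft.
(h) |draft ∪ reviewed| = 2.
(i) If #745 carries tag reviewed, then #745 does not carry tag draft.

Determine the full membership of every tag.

shared = {#651, #706, #745}; draft = {#333}; reviewed = {#333, #745}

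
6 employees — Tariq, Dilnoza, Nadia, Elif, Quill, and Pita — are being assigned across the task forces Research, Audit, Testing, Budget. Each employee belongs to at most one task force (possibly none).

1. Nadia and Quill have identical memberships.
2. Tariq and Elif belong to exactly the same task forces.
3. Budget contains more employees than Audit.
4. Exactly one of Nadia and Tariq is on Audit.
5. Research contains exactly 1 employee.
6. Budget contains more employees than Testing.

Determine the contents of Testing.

Testing = {}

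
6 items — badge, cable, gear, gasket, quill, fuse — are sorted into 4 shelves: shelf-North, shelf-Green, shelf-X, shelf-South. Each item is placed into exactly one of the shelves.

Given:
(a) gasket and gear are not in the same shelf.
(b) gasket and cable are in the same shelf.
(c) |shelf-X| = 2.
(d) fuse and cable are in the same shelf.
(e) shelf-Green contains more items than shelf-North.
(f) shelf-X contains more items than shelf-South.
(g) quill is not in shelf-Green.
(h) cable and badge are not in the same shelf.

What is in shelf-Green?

shelf-Green = {cable, fuse, gasket}

From (g): quill ∉ shelf-Green.
Suppose badge ∈ shelf-Green: no assignment then satisfies all the clues, so badge ∉ shelf-Green.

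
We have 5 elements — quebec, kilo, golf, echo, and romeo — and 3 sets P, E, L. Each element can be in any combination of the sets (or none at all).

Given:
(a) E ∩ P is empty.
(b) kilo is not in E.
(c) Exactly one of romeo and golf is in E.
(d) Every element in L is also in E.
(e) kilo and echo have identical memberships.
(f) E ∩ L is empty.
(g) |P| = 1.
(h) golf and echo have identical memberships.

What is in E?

From (b): kilo ∉ E.
(d) contrapositive: kilo ∉ L.
(e): echo matches kilo: echo ∉ E.
(e): echo matches kilo: echo ∉ L.
(h): golf matches echo: golf ∉ E.
(h): golf matches echo: golf ∉ L.
(c) (exactly one): romeo ∈ E.
(f) (disjoint): romeo ∉ L.
(a) (disjoint): romeo ∉ P.
Suppose quebec ∈ E: no assignment then satisfies all the clues, so quebec ∉ E.

E = {romeo}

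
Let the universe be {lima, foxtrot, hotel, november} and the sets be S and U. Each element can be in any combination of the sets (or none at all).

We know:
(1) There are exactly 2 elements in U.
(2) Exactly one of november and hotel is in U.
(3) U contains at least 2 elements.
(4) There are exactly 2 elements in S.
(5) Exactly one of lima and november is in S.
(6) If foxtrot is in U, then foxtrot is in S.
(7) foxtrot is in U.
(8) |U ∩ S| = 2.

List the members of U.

U = {foxtrot, november}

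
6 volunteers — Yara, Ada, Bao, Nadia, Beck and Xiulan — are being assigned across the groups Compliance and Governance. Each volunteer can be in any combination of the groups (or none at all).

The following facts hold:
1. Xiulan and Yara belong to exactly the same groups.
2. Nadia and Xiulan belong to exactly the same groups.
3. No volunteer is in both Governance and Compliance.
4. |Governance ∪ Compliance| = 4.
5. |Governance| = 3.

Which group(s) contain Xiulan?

Xiulan: Governance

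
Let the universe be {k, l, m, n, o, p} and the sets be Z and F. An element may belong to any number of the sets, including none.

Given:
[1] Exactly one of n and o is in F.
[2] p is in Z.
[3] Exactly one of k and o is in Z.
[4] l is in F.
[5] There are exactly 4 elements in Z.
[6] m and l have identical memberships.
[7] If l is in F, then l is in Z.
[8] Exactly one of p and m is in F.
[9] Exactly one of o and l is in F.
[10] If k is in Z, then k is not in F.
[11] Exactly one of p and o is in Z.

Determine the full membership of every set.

Z = {k, l, m, p}; F = {l, m, n}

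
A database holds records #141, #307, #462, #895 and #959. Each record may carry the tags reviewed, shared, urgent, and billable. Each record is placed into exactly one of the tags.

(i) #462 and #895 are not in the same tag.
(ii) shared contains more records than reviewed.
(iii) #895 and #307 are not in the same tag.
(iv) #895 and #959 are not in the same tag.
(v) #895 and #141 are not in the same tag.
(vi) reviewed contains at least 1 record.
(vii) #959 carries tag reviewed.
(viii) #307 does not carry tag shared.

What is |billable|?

1

From (vii): #959 ∈ reviewed.
From (viii): #307 ∉ shared.
(iv): #895 ∉ reviewed.
Suppose #141 ∈ reviewed: no assignment then satisfies all the clues, so #141 ∉ reviewed.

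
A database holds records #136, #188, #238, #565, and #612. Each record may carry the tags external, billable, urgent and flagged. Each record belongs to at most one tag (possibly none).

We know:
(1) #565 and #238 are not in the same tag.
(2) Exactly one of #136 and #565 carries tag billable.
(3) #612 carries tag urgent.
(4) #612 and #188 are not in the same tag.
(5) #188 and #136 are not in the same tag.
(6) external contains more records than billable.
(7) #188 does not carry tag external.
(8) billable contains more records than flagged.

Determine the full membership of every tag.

external = {#136, #238}; billable = {#565}; urgent = {#612}; flagged = {}

From (3): #612 ∈ urgent.
From (7): #188 ∉ external.
(4): #188 ∉ urgent.
Suppose #136 ∉ external: no assignment then satisfies all the clues, so #136 ∈ external.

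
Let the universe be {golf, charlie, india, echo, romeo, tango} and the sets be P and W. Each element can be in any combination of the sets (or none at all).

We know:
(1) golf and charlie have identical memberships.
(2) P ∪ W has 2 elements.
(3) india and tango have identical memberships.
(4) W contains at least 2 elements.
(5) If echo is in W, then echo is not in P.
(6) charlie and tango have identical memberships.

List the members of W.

W = {echo, romeo}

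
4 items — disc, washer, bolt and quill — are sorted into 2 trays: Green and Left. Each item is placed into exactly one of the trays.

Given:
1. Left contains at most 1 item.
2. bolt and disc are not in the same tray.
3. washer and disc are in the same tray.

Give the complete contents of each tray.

Green = {disc, quill, washer}; Left = {bolt}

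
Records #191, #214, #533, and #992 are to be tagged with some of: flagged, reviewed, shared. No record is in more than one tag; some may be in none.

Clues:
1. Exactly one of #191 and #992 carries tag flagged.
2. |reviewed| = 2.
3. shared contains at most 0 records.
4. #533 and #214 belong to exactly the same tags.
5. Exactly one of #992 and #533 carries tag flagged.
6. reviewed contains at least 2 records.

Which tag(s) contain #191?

#191: none

(3): shared already has 0, so the rest are out.
Suppose #191 ∈ flagged: no assignment then satisfies all the clues, so #191 ∉ flagged.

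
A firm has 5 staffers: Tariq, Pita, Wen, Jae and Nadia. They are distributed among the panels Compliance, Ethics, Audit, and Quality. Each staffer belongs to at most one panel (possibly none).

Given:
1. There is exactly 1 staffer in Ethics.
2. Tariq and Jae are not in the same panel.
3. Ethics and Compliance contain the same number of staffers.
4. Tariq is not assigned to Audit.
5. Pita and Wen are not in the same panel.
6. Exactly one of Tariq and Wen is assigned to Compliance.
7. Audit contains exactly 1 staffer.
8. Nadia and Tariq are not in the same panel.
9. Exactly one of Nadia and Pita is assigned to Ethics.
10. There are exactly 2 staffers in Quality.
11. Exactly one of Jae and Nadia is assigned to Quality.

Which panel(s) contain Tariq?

Tariq: Compliance

From (4): Tariq ∉ Audit.
Suppose Tariq ∉ Compliance: no assignment then satisfies all the clues, so Tariq ∈ Compliance.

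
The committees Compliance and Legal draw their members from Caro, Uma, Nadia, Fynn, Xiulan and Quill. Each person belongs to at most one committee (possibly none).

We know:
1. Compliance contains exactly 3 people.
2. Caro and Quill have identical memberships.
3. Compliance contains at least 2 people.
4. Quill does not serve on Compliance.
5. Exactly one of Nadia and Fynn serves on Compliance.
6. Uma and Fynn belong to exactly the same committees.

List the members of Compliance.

Compliance = {Fynn, Uma, Xiulan}

From (4): Quill ∉ Compliance.
(2): Caro matches Quill: Caro ∉ Compliance.
Suppose Uma ∉ Compliance: no assignment then satisfies all the clues, so Uma ∈ Compliance.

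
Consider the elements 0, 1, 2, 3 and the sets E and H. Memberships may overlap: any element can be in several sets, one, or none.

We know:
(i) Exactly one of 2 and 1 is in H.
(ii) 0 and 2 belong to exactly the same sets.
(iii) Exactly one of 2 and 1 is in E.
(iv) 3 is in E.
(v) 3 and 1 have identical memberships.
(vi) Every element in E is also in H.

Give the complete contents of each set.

E = {1, 3}; H = {1, 3}

From (iv): 3 ∈ E.
(v): 1 matches 3: 1 ∈ E.
(vi) with 1 ∈ E: 1 ∈ H.
(vi) with 3 ∈ E: 3 ∈ H.
(i) (exactly one): 2 ∉ H.
(ii): 0 matches 2: 0 ∉ H.
(iii) (exactly one): 2 ∉ E.
(vi) contrapositive: 0 ∉ E.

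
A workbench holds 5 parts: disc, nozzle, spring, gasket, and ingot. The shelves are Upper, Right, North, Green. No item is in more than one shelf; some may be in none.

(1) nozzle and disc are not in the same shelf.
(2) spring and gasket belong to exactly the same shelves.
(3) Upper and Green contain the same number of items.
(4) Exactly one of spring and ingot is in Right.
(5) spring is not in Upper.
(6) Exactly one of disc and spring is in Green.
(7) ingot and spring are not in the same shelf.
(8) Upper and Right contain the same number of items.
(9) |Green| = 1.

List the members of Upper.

Upper = {nozzle}

From (5): spring ∉ Upper.
(2): gasket matches spring: gasket ∉ Upper.
Suppose disc ∈ Upper: no assignment then satisfies all the clues, so disc ∉ Upper.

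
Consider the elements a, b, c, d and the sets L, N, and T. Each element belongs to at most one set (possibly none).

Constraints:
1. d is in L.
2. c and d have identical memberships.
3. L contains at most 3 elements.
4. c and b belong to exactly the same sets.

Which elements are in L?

L = {b, c, d}

From (1): d ∈ L.
(2): c matches d: c ∈ L.
(4): b matches c: b ∈ L.
(3): L already has 3, so the rest are out.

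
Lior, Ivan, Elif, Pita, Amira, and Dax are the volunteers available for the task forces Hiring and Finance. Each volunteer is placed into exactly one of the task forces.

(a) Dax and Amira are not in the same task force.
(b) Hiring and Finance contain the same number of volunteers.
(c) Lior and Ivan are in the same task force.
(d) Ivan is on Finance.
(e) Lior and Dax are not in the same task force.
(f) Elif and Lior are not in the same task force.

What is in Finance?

Finance = {Amira, Ivan, Lior}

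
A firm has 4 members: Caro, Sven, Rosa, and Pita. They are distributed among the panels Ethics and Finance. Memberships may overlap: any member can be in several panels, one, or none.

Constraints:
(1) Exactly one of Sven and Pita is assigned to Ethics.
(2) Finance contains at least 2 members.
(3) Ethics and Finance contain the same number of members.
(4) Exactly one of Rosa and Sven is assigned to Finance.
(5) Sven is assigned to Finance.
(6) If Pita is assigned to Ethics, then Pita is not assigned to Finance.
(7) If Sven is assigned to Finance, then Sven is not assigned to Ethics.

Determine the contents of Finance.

Finance = {Caro, Sven}

From (5): Sven ∈ Finance.
(4) (exactly one): Rosa ∉ Finance.
(7): Sven ∉ Ethics.
(1) (exactly one): Pita ∈ Ethics.
(6): Pita ∉ Finance.
(2): only 2 candidates remain for Finance, so all are in.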